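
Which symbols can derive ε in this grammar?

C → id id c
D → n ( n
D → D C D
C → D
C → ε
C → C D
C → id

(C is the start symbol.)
A non-terminal is nullable if it can derive ε (the empty string): either it has an ε-production, or it has a production whose right-hand side consists entirely of nullable non-terminals.

ε-productions: C → ε
So C is immediately nullable.
No further non-terminal can be added: every production for the remaining non-terminals contains a terminal or a non-nullable non-terminal.
Nullable = { 'C' }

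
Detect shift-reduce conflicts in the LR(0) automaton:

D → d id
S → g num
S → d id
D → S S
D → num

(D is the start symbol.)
A shift-reduce conflict occurs when an LR(0) state has both:
  - a complete (reduce) item [A → α .] (dot at the end), and
  - a shift item [B → β . c γ] (dot before a terminal).

Augment with D' → D and build the canonical LR(0) collection (I0 = CLOSURE({[D' → . D]}), then GOTO on every symbol after a dot until no new states appear). It has 11 states:
  I0: { [D → . S S], [D → . d id], [D → . num], [D' → . D], [S → . d id], [S → . g num] }  — shift
  I1: { [D' → D .] }  — accept
  I2: { [D → S . S], [S → . d id], [S → . g num] }  — shift
  I3: { [D → d . id], [S → d . id] }  — shift
  I4: { [S → g . num] }  — shift
  I5: { [D → num .] }  — reduce
  I6: { [S → g num .] }  — reduce
  I7: { [D → d id .], [S → d id .] }  — 2 reduces
  I8: { [D → S S .] }  — reduce
  I9: { [S → d . id] }  — shift
  I10: { [S → d id .] }  — reduce

No state contains both a complete item and a shift item.

Answer: No shift-reduce conflicts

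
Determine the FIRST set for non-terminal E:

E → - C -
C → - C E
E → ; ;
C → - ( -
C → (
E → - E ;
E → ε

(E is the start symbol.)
From E → - C -:
  - '-' is a terminal: add '-' and stop
From E → ; ;:
  - ';' is a terminal: add ';' and stop
From E → - E ;:
  - '-' is a terminal: add '-' and stop
From E → ε:
  - ε-production, so ε ∈ FIRST(E)

Collecting: FIRST(E) = { '-', ';', ε }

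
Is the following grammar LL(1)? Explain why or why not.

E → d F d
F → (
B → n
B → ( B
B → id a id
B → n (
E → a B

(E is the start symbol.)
No. Predict set conflict for B: { 'n' }

A grammar is LL(1) if for each non-terminal N with multiple productions, the predict sets of those productions are pairwise disjoint, where PREDICT(N → α) = (FIRST(α) \ {ε}) ∪ (FOLLOW(N) if α ⇒* ε).

For E:
  PREDICT(E → d F d) = { 'd' }
  PREDICT(E → a B) = { 'a' }
For B:
  PREDICT(B → n) = { 'n' }
  PREDICT(B → '(' B) = { '(' }
  PREDICT(B → id a id) = { 'id' }
  PREDICT(B → n '(') = { 'n' }
F has a single production, so nothing to check there.

Conflict found: Predict set conflict for B: { 'n' }
The grammar is NOT LL(1).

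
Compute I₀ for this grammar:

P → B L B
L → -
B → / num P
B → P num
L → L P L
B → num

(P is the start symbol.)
{ [B → . / num P], [B → . P num], [B → . num], [P → . B L B], [P' → . P] }

First, augment the grammar with P' → P
I₀ = CLOSURE({ [P' → . P] }):
  [P' → . P] has the dot before P: add [P → . B L B]
  [P → . B L B] has the dot before B: add [B → . / num P], [B → . P num], [B → . num]
No further items can be added.

I₀ = { [B → . / num P], [B → . P num], [B → . num], [P → . B L B], [P' → . P] }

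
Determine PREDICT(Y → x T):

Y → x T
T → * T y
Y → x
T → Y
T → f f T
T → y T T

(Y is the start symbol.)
PREDICT(Y → x T) = (FIRST(RHS) \ {ε}) ∪ (FOLLOW(Y) if ε ∈ FIRST(RHS), i.e. RHS ⇒* ε)
FIRST(x T) = { 'x' }
ε ∉ FIRST(x T), so FOLLOW(Y) is not added.
PREDICT(Y → x T) = { 'x' }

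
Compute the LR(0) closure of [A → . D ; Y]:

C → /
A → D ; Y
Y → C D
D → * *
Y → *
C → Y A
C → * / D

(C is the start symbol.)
To compute CLOSURE, for each item [A → α.Bβ] where B is a non-terminal, add [B → .γ] for all productions B → γ; repeat for the newly added items until nothing changes.

Start with: [A → . D ; Y]
  [A → . D ; Y] has the dot before D: add [D → . * *]
No further items can be added.

CLOSURE = { [A → . D ; Y], [D → . * *] }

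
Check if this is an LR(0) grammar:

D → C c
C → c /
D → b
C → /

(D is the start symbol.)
A grammar is LR(0) if no state in the canonical LR(0) collection has:
  - both a shift item (dot before a terminal) and a complete item (shift-reduce conflict), or
  - two or more complete items (reduce-reduce conflict; the accept item [D' → D .] counts as a complete item here).

Augment with D' → D and build the canonical LR(0) collection (I0 = CLOSURE({[D' → . D]}), then GOTO on every symbol after a dot until no new states appear). It has 8 states:
  I0: { [C → . /], [C → . c /], [D → . C c], [D → . b], [D' → . D] }  — shift
  I1: { [C → / .] }  — reduce
  I2: { [D → C . c] }  — shift
  I3: { [D' → D .] }  — accept
  I4: { [D → b .] }  — reduce
  I5: { [C → c . /] }  — shift
  I6: { [C → c / .] }  — reduce
  I7: { [D → C c .] }  — reduce

Every state is either a pure shift/goto state or contains exactly one complete item and nothing to shift — no conflicts. The grammar is LR(0).

Answer: Yes, the grammar is LR(0)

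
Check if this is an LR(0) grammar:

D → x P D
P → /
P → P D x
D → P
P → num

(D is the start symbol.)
No. Shift-reduce conflict between [D → P .] and [D → . x P D]

Augment with D' → D and build the canonical LR(0) collection (I0 = CLOSURE({[D' → . D]}), then GOTO on every symbol after a dot until no new states appear). It has 10 states:
  I0: { [D → . P], [D → . x P D], [D' → . D], [P → . /], [P → . P D x], [P → . num] }  — shift
  I1: { [P → / .] }  — reduce
  I2: { [D' → D .] }  — accept
  I3: { [D → . P], [D → . x P D], [D → P .], [P → . /], [P → . P D x], [P → . num], [P → P . D x] }  — shift, reduce
  I4: { [P → num .] }  — reduce
  I5: { [D → x . P D], [P → . /], [P → . P D x], [P → . num] }  — shift
  I6: { [D → . P], [D → . x P D], [D → x P . D], [P → . /], [P → . P D x], [P → . num], [P → P . D x] }  — shift
  I7: { [D → x P D .], [P → P D . x] }  — shift, reduce
  I8: { [P → P D x .] }  — reduce
  I9: { [P → P D . x] }  — shift

Conflict in state I3:
  Shift-reduce conflict between [D → P .] and [D → . x P D]
So the grammar is NOT LR(0).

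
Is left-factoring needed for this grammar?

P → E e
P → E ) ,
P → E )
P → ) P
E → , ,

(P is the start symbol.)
Left-factoring is needed when two productions for the same non-terminal
share a common prefix on the right-hand side.

Productions for P:
  P → E e
  P → E ) ,
  P → E )
  P → ) P

Found common prefix 'E' in productions for P

Answer: Yes, P has productions with common prefix 'E'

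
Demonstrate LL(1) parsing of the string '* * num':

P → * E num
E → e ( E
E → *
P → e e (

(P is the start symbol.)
LL(1) parsing maintains a stack (initially the start symbol over $) and the input. At each step: if the stack top is a terminal, match it against the current input token; if it is a non-terminal N, replace it with the RHS of M[N, lookahead] (the unique production whose predict set contains the lookahead).

Stack is shown with the top on the left.

Stack      Input      Action
----------------------------
P $        * * num $  output P → * E num
* E num $  * * num $  match '*'
E num $    * num $    output E → *
* num $    * num $    match '*'
num $      num $      match 'num'
$          $          accept

The string is accepted.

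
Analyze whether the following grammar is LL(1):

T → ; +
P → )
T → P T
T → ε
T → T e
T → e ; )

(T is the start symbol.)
Relevant sets:
  FIRST(P) = { ')' }
  FIRST(T) = { ')', ';', 'e', ε }
  FOLLOW(T) = { $, 'e' }

For T:
  PREDICT(T → ';' '+') = { ';' }
  PREDICT(T → P T) = { ')' }
  PREDICT(T → ε) = { $, 'e' }
  PREDICT(T → T e) = { ')', ';', 'e' }
  PREDICT(T → e ';' ')') = { 'e' }
P has a single production, so nothing to check there.

Conflict found: Predict set conflict for T: { ';' }
The grammar is NOT LL(1).

Answer: No. Predict set conflict for T: { ';' }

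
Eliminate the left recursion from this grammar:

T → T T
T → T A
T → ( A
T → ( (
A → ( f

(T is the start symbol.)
T → ( A T'
T → ( ( T'
T' → T T'
T' → A T'
T' → ε
A → ( f

T is directly left-recursive. The standard transformation for
  A → A α₁ | ... | A α_m | β₁ | ... | β_n
is
  A  → β₁ A' | ... | β_n A'
  A' → α₁ A' | ... | α_m A' | ε

T → ( A becomes T → ( A T'
T → ( ( becomes T → ( ( T'
T → T T becomes T' → T T'
T → T A becomes T' → A T'
Add T' → ε

Productions for other non-terminals are unchanged:
  A → ( f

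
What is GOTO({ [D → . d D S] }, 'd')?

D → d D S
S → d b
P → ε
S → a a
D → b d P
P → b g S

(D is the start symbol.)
{ [D → . b d P], [D → . d D S], [D → d . D S] }

GOTO(I, 'd') = CLOSURE({ [A → αX.β] : [A → α.Xβ] ∈ I, X = 'd' })

Items with dot before 'd', with the dot advanced:
  [D → . d D S] → [D → d . D S]
Closure of the advanced items:
  [D → d . D S] has the dot before D: add [D → . d D S], [D → . b d P]

GOTO = { [D → . b d P], [D → . d D S], [D → d . D S] }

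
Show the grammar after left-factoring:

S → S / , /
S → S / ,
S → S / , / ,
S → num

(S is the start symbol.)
S → S / , S'
S' → / S''
S'' → ε
S'' → ,
S' → ε
S → num

Left-factoring transforms A → αβ₁ | αβ₂ into A → αA' and A' → β₁ | β₂
(α is the longest common prefix among the alternatives). Repeat until
no nonterminal has two alternatives with a common prefix.

Round 1: S has alternatives sharing prefix 'S / ,'. Introduce S': S → S / , S'
  Add: S' → /
  Add: S' → ε
  Add: S' → / ,

Round 2: S' has alternatives sharing prefix '/'. Introduce S'': S' → / S''
  Add: S'' → ε
  Add: S'' → ,

No remaining common prefixes — done.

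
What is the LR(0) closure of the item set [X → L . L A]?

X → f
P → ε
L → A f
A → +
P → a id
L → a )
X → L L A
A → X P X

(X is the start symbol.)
Start with: [X → L . L A]
  [X → L . L A] has the dot before L: add [L → . A f], [L → . a )]
  [L → . A f] has the dot before A: add [A → . +], [A → . X P X]
  [A → . X P X] has the dot before X: add [X → . f], [X → . L L A]
No further items can be added.

CLOSURE = { [A → . +], [A → . X P X], [L → . A f], [L → . a )], [X → . L L A], [X → . f], [X → L . L A] }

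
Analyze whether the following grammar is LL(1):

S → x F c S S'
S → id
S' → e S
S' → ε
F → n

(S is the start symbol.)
No. Predict set conflict for S': { 'e' }

A grammar is LL(1) if for each non-terminal N with multiple productions, the predict sets of those productions are pairwise disjoint, where PREDICT(N → α) = (FIRST(α) \ {ε}) ∪ (FOLLOW(N) if α ⇒* ε).

Relevant sets:
  FOLLOW(S') = { $, 'e' }

For S:
  PREDICT(S → x F c S S') = { 'x' }
  PREDICT(S → id) = { 'id' }
For S':
  PREDICT(S' → e S) = { 'e' }
  PREDICT(S' → ε) = { $, 'e' }
F has a single production, so nothing to check there.

Conflict found: Predict set conflict for S': { 'e' }
The grammar is NOT LL(1).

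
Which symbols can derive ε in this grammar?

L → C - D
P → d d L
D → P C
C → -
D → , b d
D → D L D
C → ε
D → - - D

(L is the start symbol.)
A non-terminal is nullable if it can derive ε (the empty string): either it has an ε-production, or it has a production whose right-hand side consists entirely of nullable non-terminals.

ε-productions: C → ε
So C is immediately nullable.
No further non-terminal can be added: every production for the remaining non-terminals contains a terminal or a non-nullable non-terminal.
Nullable = { 'C' }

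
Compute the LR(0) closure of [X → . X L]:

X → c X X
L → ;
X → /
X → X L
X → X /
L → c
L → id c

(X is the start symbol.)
{ [X → . /], [X → . X /], [X → . X L], [X → . c X X] }

To compute CLOSURE, for each item [A → α.Bβ] where B is a non-terminal, add [B → .γ] for all productions B → γ; repeat for the newly added items until nothing changes.

Start with: [X → . X L]
  [X → . X L] has the dot before X: add [X → . c X X], [X → . /], [X → . X /]
No further items can be added.

CLOSURE = { [X → . /], [X → . X /], [X → . X L], [X → . c X X] }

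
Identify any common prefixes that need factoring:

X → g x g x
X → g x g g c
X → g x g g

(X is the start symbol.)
Yes, X has productions with common prefix 'g x g'

Left-factoring is needed when two productions for the same non-terminal
share a common prefix on the right-hand side.

Productions for X:
  X → g x g x
  X → g x g g c
  X → g x g g

Found common prefix 'g x g' in productions for X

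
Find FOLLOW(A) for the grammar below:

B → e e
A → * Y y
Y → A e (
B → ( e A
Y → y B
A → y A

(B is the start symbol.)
In Y → A e (: A is followed by e '(', add FIRST(e '(') \ {ε} = { 'e' }
In B → ( e A: A is at the end, add FOLLOW(B)
In A → y A: A is at the end; this adds FOLLOW(A) to itself — nothing new

The FOLLOW sets referred to above (computed the same way, to a fixed point):
  FOLLOW(B) = { $, 'y' }

Taking the union: FOLLOW(A) = { $, 'e', 'y' }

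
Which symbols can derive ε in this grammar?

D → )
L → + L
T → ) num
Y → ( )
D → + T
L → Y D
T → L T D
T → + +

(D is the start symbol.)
A non-terminal is nullable if it can derive ε (the empty string): either it has an ε-production, or it has a production whose right-hand side consists entirely of nullable non-terminals.

There are no ε-productions, so no non-terminal can derive ε.
No non-terminals are nullable.

Answer: None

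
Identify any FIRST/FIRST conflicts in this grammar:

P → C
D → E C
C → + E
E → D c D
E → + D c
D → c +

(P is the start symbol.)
Yes. D → E C / D → c '+' on { 'c' }; E → D c D / E → '+' D c on { '+' }

FIRST sets of the non-terminals at (or reachable through a nullable prefix from) the front of some alternative:
  FIRST(E) = { '+', 'c' }
  FIRST(D) = { '+', 'c' }

Productions for D:
  D → E C: FIRST = { '+', 'c' }
  D → c +: FIRST = { 'c' }
Productions for E:
  E → D c D: FIRST = { '+', 'c' }
  E → + D c: FIRST = { '+' }
P, C have only one production, so no FIRST/FIRST conflict is possible there.

Conflict for D: D → E C and D → c +
  Overlap: { 'c' }
Conflict for E: E → D c D and E → + D c
  Overlap: { '+' }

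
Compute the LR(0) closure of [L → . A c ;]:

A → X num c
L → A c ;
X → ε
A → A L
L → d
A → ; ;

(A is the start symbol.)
Start with: [L → . A c ;]
  [L → . A c ;] has the dot before A: add [A → . X num c], [A → . A L], [A → . ; ;]
  [A → . X num c] has the dot before X: add [X → .]
No further items can be added.

CLOSURE = { [A → . ; ;], [A → . A L], [A → . X num c], [L → . A c ;], [X → .] }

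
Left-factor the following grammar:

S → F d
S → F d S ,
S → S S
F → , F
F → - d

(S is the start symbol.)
Left-factoring transforms A → αβ₁ | αβ₂ into A → αA' and A' → β₁ | β₂
(α is the longest common prefix among the alternatives). Repeat until
no nonterminal has two alternatives with a common prefix.

Round 1: S has alternatives sharing prefix 'F d'. Introduce S': S → F d S'
  Add: S' → ε
  Add: S' → S ,

No remaining common prefixes — done.

Resulting grammar:
S → F d S'
S' → ε
S' → S ,
S → S S
F → , F
F → - d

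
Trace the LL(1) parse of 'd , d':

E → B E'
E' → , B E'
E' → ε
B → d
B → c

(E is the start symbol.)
LL(1) parsing maintains a stack (initially the start symbol over $) and the input. At each step: if the stack top is a terminal, match it against the current input token; if it is a non-terminal N, replace it with the RHS of M[N, lookahead] (the unique production whose predict set contains the lookahead).

Stack is shown with the top on the left.

Stack     Input    Action
-------------------------
E $       d , d $  output E → B E'
B E' $    d , d $  output B → d
d E' $    d , d $  match 'd'
E' $      , d $    output E' → , B E'
, B E' $  , d $    match ','
B E' $    d $      output B → d
d E' $    d $      match 'd'
E' $      $        output E' → ε
$         $        accept

The string is accepted.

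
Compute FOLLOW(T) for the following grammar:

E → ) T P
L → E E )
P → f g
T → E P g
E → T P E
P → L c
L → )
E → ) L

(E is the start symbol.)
{ ')', 'f' }

To compute FOLLOW(T), find every occurrence of T on a right-hand side N → α T β: add FIRST(β) \ {ε}, and if β is empty or nullable also add FOLLOW(N). Iterate to a fixed point.

In E → ) T P: T is followed by P, add FIRST(P) \ {ε} = { ')', 'f' }
In E → T P E: T is followed by P E, add FIRST(P E) \ {ε} = { ')', 'f' }

Taking the union: FOLLOW(T) = { ')', 'f' }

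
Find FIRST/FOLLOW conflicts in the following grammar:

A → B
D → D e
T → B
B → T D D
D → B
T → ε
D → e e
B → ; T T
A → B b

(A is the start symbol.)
Yes. T → B with FOLLOW(T) on { ';', 'e' }

Nullable non-terminals: T.
FIRST sets used below: FIRST(B) = { ';', 'e' }

T: nullable alternative(s) T → ε; FOLLOW(T) = { $, ';', 'b', 'e' }
  T → B: FIRST \ {ε} = { ';', 'e' } — overlaps FOLLOW(T) on { ';', 'e' }: CONFLICT
  T → ε: FIRST \ {ε} = { } — this is the only nullable alternative, skip

A, B, D have no nullable alternative, so no FIRST/FOLLOW check is needed there.

So the grammar has 1 FIRST/FOLLOW conflict (marked CONFLICT above).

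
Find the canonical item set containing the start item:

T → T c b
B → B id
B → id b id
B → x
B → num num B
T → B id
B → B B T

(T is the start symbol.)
First, augment the grammar with T' → T
I₀ = CLOSURE({ [T' → . T] }):
  [T' → . T] has the dot before T: add [T → . T c b], [T → . B id]
  [T → . B id] has the dot before B: add [B → . B id], [B → . id b id], [B → . x], [B → . num num B], [B → . B B T]
No further items can be added.

I₀ = { [B → . B B T], [B → . B id], [B → . id b id], [B → . num num B], [B → . x], [T → . B id], [T → . T c b], [T' → . T] }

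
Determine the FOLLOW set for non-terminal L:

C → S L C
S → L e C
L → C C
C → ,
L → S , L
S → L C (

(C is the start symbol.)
{ ',', 'e' }

To compute FOLLOW(L), find every occurrence of L on a right-hand side N → α L β: add FIRST(β) \ {ε}, and if β is empty or nullable also add FOLLOW(N). Iterate to a fixed point.

In C → S L C: L is followed by C, add FIRST(C) \ {ε} = { ',' }
In S → L e C: L is followed by e C, add FIRST(e C) \ {ε} = { 'e' }
In L → S , L: L is at the end; this adds FOLLOW(L) to itself — nothing new
In S → L C (: L is followed by C '(', add FIRST(C '(') \ {ε} = { ',' }

Taking the union: FOLLOW(L) = { ',', 'e' }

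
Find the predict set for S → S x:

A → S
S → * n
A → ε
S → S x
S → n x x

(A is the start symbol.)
PREDICT(S → S x) = (FIRST(RHS) \ {ε}) ∪ (FOLLOW(S) if ε ∈ FIRST(RHS), i.e. RHS ⇒* ε)
FIRST(S) = { '*', 'n' }
FIRST(S x) = { '*', 'n' }
ε ∉ FIRST(S x), so FOLLOW(S) is not added.
PREDICT(S → S x) = { '*', 'n' }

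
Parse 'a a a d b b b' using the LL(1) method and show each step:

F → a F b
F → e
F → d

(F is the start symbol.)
Stack is shown with the top on the left.

Stack        Input            Action
------------------------------------
F $          a a a d b b b $  output F → a F b
a F b $      a a a d b b b $  match 'a'
F b $        a a d b b b $    output F → a F b
a F b b $    a a d b b b $    match 'a'
F b b $      a d b b b $      output F → a F b
a F b b b $  a d b b b $      match 'a'
F b b b $    d b b b $        output F → d
d b b b $    d b b b $        match 'd'
b b b $      b b b $          match 'b'
b b $        b b $            match 'b'
b $          b $              match 'b'
$            $                accept

The string is accepted.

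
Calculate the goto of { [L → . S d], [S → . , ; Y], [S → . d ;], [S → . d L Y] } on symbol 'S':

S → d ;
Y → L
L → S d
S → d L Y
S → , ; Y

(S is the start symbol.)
{ [L → S . d] }

GOTO(I, 'S') = CLOSURE({ [A → αX.β] : [A → α.Xβ] ∈ I, X = 'S' })

Items with dot before 'S', with the dot advanced:
  [L → . S d] → [L → S . d]
Closure adds nothing (no advanced item has the dot before a non-terminal).

GOTO = { [L → S . d] }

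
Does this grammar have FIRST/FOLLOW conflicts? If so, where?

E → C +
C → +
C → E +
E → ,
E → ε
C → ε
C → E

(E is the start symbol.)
Yes. E → C '+' with FOLLOW(E) on { '+' }; C → '+' with FOLLOW(C) on { '+' }; C → E '+' with FOLLOW(C) on { '+' }; C → E with FOLLOW(C) on { '+' }

Nullable non-terminals: C, E.
FIRST sets used below: FIRST(E) = { '+', ',', ε }, FIRST(C) = { '+', ',', ε }

C: nullable alternative(s) C → ε, C → E; FOLLOW(C) = { '+' }
  C → +: FIRST \ {ε} = { '+' } — overlaps FOLLOW(C) on { '+' }: CONFLICT
  C → E +: FIRST \ {ε} = { '+', ',' } — overlaps FOLLOW(C) on { '+' }: CONFLICT
  C → ε: FIRST \ {ε} = { } — disjoint from FOLLOW(C)
  C → E: FIRST \ {ε} = { '+', ',' } — overlaps FOLLOW(C) on { '+' }: CONFLICT

E: nullable alternative(s) E → ε; FOLLOW(E) = { $, '+' }
  E → C +: FIRST \ {ε} = { '+', ',' } — overlaps FOLLOW(E) on { '+' }: CONFLICT
  E → ,: FIRST \ {ε} = { ',' } — disjoint from FOLLOW(E)
  E → ε: FIRST \ {ε} = { } — this is the only nullable alternative, skip

So the grammar has 4 FIRST/FOLLOW conflicts (marked CONFLICT above).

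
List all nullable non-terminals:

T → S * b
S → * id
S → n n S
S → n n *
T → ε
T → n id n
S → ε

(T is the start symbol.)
A non-terminal is nullable if it can derive ε (the empty string): either it has an ε-production, or it has a production whose right-hand side consists entirely of nullable non-terminals.

ε-productions: T → ε, S → ε
So T, S are immediately nullable.
Every non-terminal is now nullable.
Nullable = { 'S', 'T' }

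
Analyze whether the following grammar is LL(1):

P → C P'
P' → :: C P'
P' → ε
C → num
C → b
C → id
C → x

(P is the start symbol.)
Relevant sets:
  FOLLOW(P') = { $ }

For P':
  PREDICT(P' → :: C P') = { '::' }
  PREDICT(P' → ε) = { $ }
For C:
  PREDICT(C → num) = { 'num' }
  PREDICT(C → b) = { 'b' }
  PREDICT(C → id) = { 'id' }
  PREDICT(C → x) = { 'x' }
P has a single production, so nothing to check there.

All predict sets are disjoint. The grammar IS LL(1).

Answer: Yes, the grammar is LL(1).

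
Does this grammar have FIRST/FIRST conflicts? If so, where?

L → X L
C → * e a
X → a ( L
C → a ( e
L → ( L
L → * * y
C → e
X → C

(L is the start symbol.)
Yes. L → X L / L → '*' '*' y on { '*' }; X → a '(' L / X → C on { 'a' }

FIRST sets of the non-terminals at (or reachable through a nullable prefix from) the front of some alternative:
  FIRST(X) = { '*', 'a', 'e' }
  FIRST(C) = { '*', 'a', 'e' }

Productions for L:
  L → X L: FIRST = { '*', 'a', 'e' }
  L → ( L: FIRST = { '(' }
  L → * * y: FIRST = { '*' }
Productions for C:
  C → * e a: FIRST = { '*' }
  C → a ( e: FIRST = { 'a' }
  C → e: FIRST = { 'e' }
Productions for X:
  X → a ( L: FIRST = { 'a' }
  X → C: FIRST = { '*', 'a', 'e' }

Conflict for L: L → X L and L → * * y
  Overlap: { '*' }
Conflict for X: X → a ( L and X → C
  Overlap: { 'a' }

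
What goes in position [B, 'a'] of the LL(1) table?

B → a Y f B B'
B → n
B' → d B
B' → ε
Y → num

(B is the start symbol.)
B → a Y f B B'

To find M[B, 'a'], we find productions for B where 'a' is in the predict set (PREDICT(N → α) = (FIRST(α) \ {ε}) ∪ (FOLLOW(N) if α ⇒* ε)).

B → a Y f B B': PREDICT = { 'a' }
  'a' is in predict set, so this production goes in M[B, 'a']
B → n: PREDICT = { 'n' }

M[B, 'a'] = B → a Y f B B'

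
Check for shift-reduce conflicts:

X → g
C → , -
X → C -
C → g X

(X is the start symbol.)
A shift-reduce conflict occurs when an LR(0) state has both:
  - a complete (reduce) item [A → α .] (dot at the end), and
  - a shift item [B → β . c γ] (dot before a terminal).

Augment with X' → X and build the canonical LR(0) collection (I0 = CLOSURE({[X' → . X]}), then GOTO on every symbol after a dot until no new states appear). It has 8 states:
  I0: { [C → . , -], [C → . g X], [X → . C -], [X → . g], [X' → . X] }  — shift
  I1: { [C → , . -] }  — shift
  I2: { [X → C . -] }  — shift
  I3: { [X' → X .] }  — accept
  I4: { [C → . , -], [C → . g X], [C → g . X], [X → . C -], [X → . g], [X → g .] }  — shift, reduce
  I5: { [C → g X .] }  — reduce
  I6: { [X → C - .] }  — reduce
  I7: { [C → , - .] }  — reduce

I4 contains reduce item [X → g .] and shift items [C → . , -], [C → . g X], [X → . g] — shift-reduce conflict.

Answer: Yes — I4: [X → g .] vs [C → . , -]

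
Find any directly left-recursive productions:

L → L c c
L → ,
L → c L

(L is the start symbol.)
Direct left recursion occurs when N → N α for some non-terminal N (the right-hand side begins with the left-hand side itself).

L → L c c: LEFT RECURSIVE (starts with L)
L → ,: starts with ','
L → c L: starts with c

The grammar has direct left recursion on: L.

Answer: Yes, L is left-recursive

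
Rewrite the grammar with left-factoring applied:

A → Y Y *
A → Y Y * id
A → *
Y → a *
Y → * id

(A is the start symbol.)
A → Y Y * A'
A' → ε
A' → id
A → *
Y → a *
Y → * id

Left-factoring transforms A → αβ₁ | αβ₂ into A → αA' and A' → β₁ | β₂
(α is the longest common prefix among the alternatives). Repeat until
no nonterminal has two alternatives with a common prefix.

Round 1: A has alternatives sharing prefix 'Y Y *'. Introduce A': A → Y Y * A'
  Add: A' → ε
  Add: A' → id

No remaining common prefixes — done.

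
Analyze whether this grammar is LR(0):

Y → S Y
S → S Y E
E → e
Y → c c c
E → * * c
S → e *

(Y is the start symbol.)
No. Shift-reduce conflict between [Y → S Y .] and [E → . * * c]

Augment with Y' → Y and build the canonical LR(0) collection (I0 = CLOSURE({[Y' → . Y]}), then GOTO on every symbol after a dot until no new states appear). It has 14 states:
  I0: { [S → . S Y E], [S → . e *], [Y → . S Y], [Y → . c c c], [Y' → . Y] }  — shift
  I1: { [S → . S Y E], [S → . e *], [S → S . Y E], [Y → . S Y], [Y → . c c c], [Y → S . Y] }  — shift
  I2: { [Y' → Y .] }  — accept
  I3: { [Y → c . c c] }  — shift
  I4: { [S → e . *] }  — shift
  I5: { [S → e * .] }  — reduce
  I6: { [Y → c c . c] }  — shift
  I7: { [Y → c c c .] }  — reduce
  I8: { [E → . * * c], [E → . e], [S → S Y . E], [Y → S Y .] }  — shift, reduce
  I9: { [E → * . * c] }  — shift
  I10: { [S → S Y E .] }  — reduce
  I11: { [E → e .] }  — reduce
  I12: { [E → * * . c] }  — shift
  I13: { [E → * * c .] }  — reduce

Conflict in state I8:
  Shift-reduce conflict between [Y → S Y .] and [E → . * * c]
So the grammar is NOT LR(0).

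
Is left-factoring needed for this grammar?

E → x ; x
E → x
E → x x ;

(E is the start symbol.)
Left-factoring is needed when two productions for the same non-terminal
share a common prefix on the right-hand side.

Productions for E:
  E → x ; x
  E → x
  E → x x ;

Found common prefix 'x' in productions for E

Answer: Yes, E has productions with common prefix 'x'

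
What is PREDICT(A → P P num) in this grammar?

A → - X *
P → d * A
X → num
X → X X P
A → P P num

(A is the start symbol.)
PREDICT(A → P P num) = (FIRST(RHS) \ {ε}) ∪ (FOLLOW(A) if ε ∈ FIRST(RHS), i.e. RHS ⇒* ε)
FIRST(P) = { 'd' }
FIRST(P P num) = { 'd' }
ε ∉ FIRST(P P num), so FOLLOW(A) is not added.
PREDICT(A → P P num) = { 'd' }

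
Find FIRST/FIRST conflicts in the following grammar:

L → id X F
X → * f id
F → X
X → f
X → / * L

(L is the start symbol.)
No FIRST/FIRST conflicts.

A FIRST/FIRST conflict occurs when two productions N → α and N → β for the same non-terminal have FIRST(α) ∩ FIRST(β) ≠ ∅ (with ε ∈ FIRST of a nullable right-hand side, so two nullable alternatives also conflict).

Productions for X:
  X → * f id: FIRST = { '*' }
  X → f: FIRST = { 'f' }
  X → / * L: FIRST = { '/' }
L, F have only one production, so no FIRST/FIRST conflict is possible there.

All alternatives of each non-terminal have pairwise disjoint FIRST sets.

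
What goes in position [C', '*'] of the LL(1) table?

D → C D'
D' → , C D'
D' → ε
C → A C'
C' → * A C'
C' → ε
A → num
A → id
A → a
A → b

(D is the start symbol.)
To find M[C', '*'], we find productions for C' where '*' is in the predict set (PREDICT(N → α) = (FIRST(α) \ {ε}) ∪ (FOLLOW(N) if α ⇒* ε)).

Relevant sets:
  FOLLOW(C') = { $, ',' }

C' → * A C': PREDICT = { '*' }
  '*' is in predict set, so this production goes in M[C', '*']
C' → ε: PREDICT = { $, ',' }

M[C', '*'] = C' → * A C'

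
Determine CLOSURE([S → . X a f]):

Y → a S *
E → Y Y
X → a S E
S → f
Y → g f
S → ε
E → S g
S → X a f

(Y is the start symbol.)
Start with: [S → . X a f]
  [S → . X a f] has the dot before X: add [X → . a S E]
No further items can be added.

CLOSURE = { [S → . X a f], [X → . a S E] }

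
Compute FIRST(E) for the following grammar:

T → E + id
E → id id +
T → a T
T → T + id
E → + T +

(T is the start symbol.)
To compute FIRST(E), examine every production with E on the left-hand side, reading each right-hand side left to right until a non-nullable symbol is reached.

From E → id id +:
  - id is a terminal: add 'id' and stop
From E → + T +:
  - '+' is a terminal: add '+' and stop

Collecting: FIRST(E) = { '+', 'id' }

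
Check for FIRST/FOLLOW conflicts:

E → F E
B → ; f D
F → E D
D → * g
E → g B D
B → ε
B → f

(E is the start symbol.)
Nullable non-terminals: B.

B: nullable alternative(s) B → ε; FOLLOW(B) = { '*' }
  B → ; f D: FIRST \ {ε} = { ';' } — disjoint from FOLLOW(B)
  B → ε: FIRST \ {ε} = { } — this is the only nullable alternative, skip
  B → f: FIRST \ {ε} = { 'f' } — disjoint from FOLLOW(B)

D, E, F have no nullable alternative, so no FIRST/FOLLOW check is needed there.

No FIRST/FOLLOW conflicts found.

Answer: No FIRST/FOLLOW conflicts.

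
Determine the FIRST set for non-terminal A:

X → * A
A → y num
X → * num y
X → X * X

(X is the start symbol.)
From A → y num:
  - y is a terminal: add 'y' and stop

Collecting: FIRST(A) = { 'y' }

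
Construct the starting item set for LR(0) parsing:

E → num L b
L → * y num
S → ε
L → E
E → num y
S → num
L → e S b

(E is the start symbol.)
{ [E → . num L b], [E → . num y], [E' → . E] }

First, augment the grammar with E' → E
I₀ = CLOSURE({ [E' → . E] }):
  [E' → . E] has the dot before E: add [E → . num L b], [E → . num y]
No further items can be added.

I₀ = { [E → . num L b], [E → . num y], [E' → . E] }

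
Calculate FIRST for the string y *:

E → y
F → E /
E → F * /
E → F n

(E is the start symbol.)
{ 'y' }

To compute FIRST(y *), process the symbols left to right:
Symbol y is a terminal. Add 'y' and stop.
FIRST(y *) = { 'y' }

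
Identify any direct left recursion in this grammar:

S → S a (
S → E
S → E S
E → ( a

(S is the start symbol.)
Direct left recursion occurs when N → N α for some non-terminal N (the right-hand side begins with the left-hand side itself).

S → S a (: LEFT RECURSIVE (starts with S)
S → E: starts with E
S → E S: starts with E
E → ( a: starts with '('

The grammar has direct left recursion on: S.

Answer: Yes, S is left-recursive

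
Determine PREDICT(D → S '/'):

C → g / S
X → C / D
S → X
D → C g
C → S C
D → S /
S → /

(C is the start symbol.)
PREDICT(D → S '/') = (FIRST(RHS) \ {ε}) ∪ (FOLLOW(D) if ε ∈ FIRST(RHS), i.e. RHS ⇒* ε)
FIRST(S) = { '/', 'g' }
FIRST(S '/') = { '/', 'g' }
ε ∉ FIRST(S '/'), so FOLLOW(D) is not added.
PREDICT(D → S '/') = { '/', 'g' }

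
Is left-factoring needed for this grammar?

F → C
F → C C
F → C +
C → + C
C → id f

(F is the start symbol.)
Left-factoring is needed when two productions for the same non-terminal
share a common prefix on the right-hand side.

Productions for F:
  F → C
  F → C C
  F → C +
Productions for C:
  C → + C
  C → id f

Found common prefix 'C' in productions for F

Answer: Yes, F has productions with common prefix 'C'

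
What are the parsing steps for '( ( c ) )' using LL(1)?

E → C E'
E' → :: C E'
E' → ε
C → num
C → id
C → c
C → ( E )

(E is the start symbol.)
Stack is shown with the top on the left.

Stack             Input        Action
-------------------------------------
E $               ( ( c ) ) $  output E → C E'
C E' $            ( ( c ) ) $  output C → ( E )
( E ) E' $        ( ( c ) ) $  match '('
E ) E' $          ( c ) ) $    output E → C E'
C E' ) E' $       ( c ) ) $    output C → ( E )
( E ) E' ) E' $   ( c ) ) $    match '('
E ) E' ) E' $     c ) ) $      output E → C E'
C E' ) E' ) E' $  c ) ) $      output C → c
c E' ) E' ) E' $  c ) ) $      match 'c'
E' ) E' ) E' $    ) ) $        output E' → ε
) E' ) E' $       ) ) $        match ')'
E' ) E' $         ) $          output E' → ε
) E' $            ) $          match ')'
E' $              $            output E' → ε
$                 $            accept

The string is accepted.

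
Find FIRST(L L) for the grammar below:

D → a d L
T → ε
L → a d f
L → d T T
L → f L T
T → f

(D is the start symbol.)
{ 'a', 'd', 'f' }

FIRST sets of the non-terminals involved (from the grammar, by fixed-point iteration):
  FIRST(L) = { 'a', 'd', 'f' }

To compute FIRST(L L), process the symbols left to right:
Symbol L is a non-terminal. Add FIRST(L) \ {ε} = { 'a', 'd', 'f' }
L is not nullable (ε ∉ FIRST(L)), so stop here.
FIRST(L L) = { 'a', 'd', 'f' }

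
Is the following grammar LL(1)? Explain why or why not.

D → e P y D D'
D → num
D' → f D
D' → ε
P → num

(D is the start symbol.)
No. Predict set conflict for D': { 'f' }

Relevant sets:
  FOLLOW(D') = { $, 'f' }

For D:
  PREDICT(D → e P y D D') = { 'e' }
  PREDICT(D → num) = { 'num' }
For D':
  PREDICT(D' → f D) = { 'f' }
  PREDICT(D' → ε) = { $, 'f' }
P has a single production, so nothing to check there.

Conflict found: Predict set conflict for D': { 'f' }
The grammar is NOT LL(1).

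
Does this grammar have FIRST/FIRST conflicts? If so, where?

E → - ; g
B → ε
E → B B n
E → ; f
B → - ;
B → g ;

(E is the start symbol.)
Yes. E → '-' ';' g / E → B B n on { '-' }

A FIRST/FIRST conflict occurs when two productions N → α and N → β for the same non-terminal have FIRST(α) ∩ FIRST(β) ≠ ∅ (with ε ∈ FIRST of a nullable right-hand side, so two nullable alternatives also conflict).

FIRST sets of the non-terminals at (or reachable through a nullable prefix from) the front of some alternative:
  FIRST(B) = { '-', 'g', ε }

Productions for E:
  E → - ; g: FIRST = { '-' }
  E → B B n: FIRST = { '-', 'g', 'n' }
  E → ; f: FIRST = { ';' }
Productions for B:
  B → ε: FIRST = { ε }
  B → - ;: FIRST = { '-' }
  B → g ;: FIRST = { 'g' }

Conflict for E: E → - ; g and E → B B n
  Overlap: { '-' }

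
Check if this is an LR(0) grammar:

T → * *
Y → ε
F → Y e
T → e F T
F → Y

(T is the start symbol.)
No. Shift-reduce conflict between [F → Y .] and [F → Y . e]

A grammar is LR(0) if no state in the canonical LR(0) collection has:
  - both a shift item (dot before a terminal) and a complete item (shift-reduce conflict), or
  - two or more complete items (reduce-reduce conflict; the accept item [T' → T .] counts as a complete item here).

Augment with T' → T and build the canonical LR(0) collection (I0 = CLOSURE({[T' → . T]}), then GOTO on every symbol after a dot until no new states appear). It has 9 states:
  I0: { [T → . * *], [T → . e F T], [T' → . T] }  — shift
  I1: { [T → * . *] }  — shift
  I2: { [T' → T .] }  — accept
  I3: { [F → . Y e], [F → . Y], [T → e . F T], [Y → .] }  — reduce
  I4: { [T → . * *], [T → . e F T], [T → e F . T] }  — shift
  I5: { [F → Y . e], [F → Y .] }  — shift, reduce
  I6: { [F → Y e .] }  — reduce
  I7: { [T → e F T .] }  — reduce
  I8: { [T → * * .] }  — reduce

Conflict in state I5:
  Shift-reduce conflict between [F → Y .] and [F → Y . e]
So the grammar is NOT LR(0).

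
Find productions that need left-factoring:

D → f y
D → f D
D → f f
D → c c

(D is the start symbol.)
Yes, D has productions with common prefix 'f'

Left-factoring is needed when two productions for the same non-terminal
share a common prefix on the right-hand side.

Productions for D:
  D → f y
  D → f D
  D → f f
  D → c c

Found common prefix 'f' in productions for D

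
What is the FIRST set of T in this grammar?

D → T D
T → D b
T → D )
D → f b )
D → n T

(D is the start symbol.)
{ 'f', 'n' }

FIRST sets of the other non-terminals involved (by the same procedure, iterated to a fixed point):
  FIRST(D) = { 'f', 'n' }

From T → D b:
  - D is a non-terminal: add FIRST(D) \ {ε} = { 'f', 'n' }
    D is not nullable, so stop
From T → D ):
  - D is a non-terminal: add FIRST(D) \ {ε} = { 'f', 'n' }
    D is not nullable, so stop

Collecting: FIRST(T) = { 'f', 'n' }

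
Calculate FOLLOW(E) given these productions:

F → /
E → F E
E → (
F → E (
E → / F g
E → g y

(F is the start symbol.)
{ '(' }

To compute FOLLOW(E), find every occurrence of E on a right-hand side N → α E β: add FIRST(β) \ {ε}, and if β is empty or nullable also add FOLLOW(N). Iterate to a fixed point.

In E → F E: E is at the end; this adds FOLLOW(E) to itself — nothing new
In F → E (: E is followed by '(', add FIRST('(') \ {ε} = { '(' }

Taking the union: FOLLOW(E) = { '(' }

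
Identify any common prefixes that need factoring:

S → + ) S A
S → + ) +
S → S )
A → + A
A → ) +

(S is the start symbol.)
Left-factoring is needed when two productions for the same non-terminal
share a common prefix on the right-hand side.

Productions for S:
  S → + ) S A
  S → + ) +
  S → S )
Productions for A:
  A → + A
  A → ) +

Found common prefix '+ )' in productions for S

Answer: Yes, S has productions with common prefix '+ )'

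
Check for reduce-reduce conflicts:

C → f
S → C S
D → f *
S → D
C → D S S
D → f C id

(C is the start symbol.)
No reduce-reduce conflicts

Augment with C' → C and build the canonical LR(0) collection (I0 = CLOSURE({[C' → . C]}), then GOTO on every symbol after a dot until no new states appear). It has 12 states:
  I0: { [C → . D S S], [C → . f], [C' → . C], [D → . f *], [D → . f C id] }  — shift
  I1: { [C' → C .] }  — accept
  I2: { [C → . D S S], [C → . f], [C → D . S S], [D → . f *], [D → . f C id], [S → . C S], [S → . D] }  — shift
  I3: { [C → . D S S], [C → . f], [C → f .], [D → . f *], [D → . f C id], [D → f . *], [D → f . C id] }  — shift, reduce
  I4: { [D → f * .] }  — reduce
  I5: { [D → f C . id] }  — shift
  I6: { [D → f C id .] }  — reduce
  I7: { [C → . D S S], [C → . f], [D → . f *], [D → . f C id], [S → . C S], [S → . D], [S → C . S] }  — shift
  I8: { [C → . D S S], [C → . f], [C → D . S S], [D → . f *], [D → . f C id], [S → . C S], [S → . D], [S → D .] }  — shift, reduce
  I9: { [C → . D S S], [C → . f], [C → D S . S], [D → . f *], [D → . f C id], [S → . C S], [S → . D] }  — shift
  I10: { [C → D S S .] }  — reduce
  I11: { [S → C S .] }  — reduce

No state contains more than one complete item.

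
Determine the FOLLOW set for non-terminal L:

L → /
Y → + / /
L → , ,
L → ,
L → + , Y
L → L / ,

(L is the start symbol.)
{ $, '/' }

L is the start symbol, so $ ∈ FOLLOW(L).
In L → L / ,: L is followed by '/' ',', add FIRST('/' ',') \ {ε} = { '/' }

Taking the union: FOLLOW(L) = { $, '/' }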